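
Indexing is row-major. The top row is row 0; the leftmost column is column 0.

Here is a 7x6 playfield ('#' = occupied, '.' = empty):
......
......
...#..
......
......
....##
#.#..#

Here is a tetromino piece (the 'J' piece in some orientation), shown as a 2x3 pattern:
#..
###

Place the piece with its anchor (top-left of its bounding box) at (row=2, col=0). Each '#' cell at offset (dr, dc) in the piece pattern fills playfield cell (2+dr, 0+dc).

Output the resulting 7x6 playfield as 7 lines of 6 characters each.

Answer: ......
......
#..#..
###...
......
....##
#.#..#

Derivation:
Fill (2+0,0+0) = (2,0)
Fill (2+1,0+0) = (3,0)
Fill (2+1,0+1) = (3,1)
Fill (2+1,0+2) = (3,2)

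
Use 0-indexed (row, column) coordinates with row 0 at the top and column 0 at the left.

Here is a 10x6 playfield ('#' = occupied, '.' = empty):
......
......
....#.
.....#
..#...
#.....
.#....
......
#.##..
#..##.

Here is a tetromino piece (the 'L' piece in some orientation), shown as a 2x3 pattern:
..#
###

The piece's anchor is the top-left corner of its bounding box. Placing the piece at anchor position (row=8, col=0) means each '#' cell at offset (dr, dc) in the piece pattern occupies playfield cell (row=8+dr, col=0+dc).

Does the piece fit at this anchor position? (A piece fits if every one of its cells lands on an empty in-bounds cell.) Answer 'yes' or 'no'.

Check each piece cell at anchor (8, 0):
  offset (0,2) -> (8,2): occupied ('#') -> FAIL
  offset (1,0) -> (9,0): occupied ('#') -> FAIL
  offset (1,1) -> (9,1): empty -> OK
  offset (1,2) -> (9,2): empty -> OK
All cells valid: no

Answer: no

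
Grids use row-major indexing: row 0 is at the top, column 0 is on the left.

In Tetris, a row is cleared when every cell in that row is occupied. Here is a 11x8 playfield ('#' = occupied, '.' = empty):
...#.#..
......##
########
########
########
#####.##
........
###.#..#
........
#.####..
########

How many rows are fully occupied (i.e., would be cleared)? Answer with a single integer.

Answer: 4

Derivation:
Check each row:
  row 0: 6 empty cells -> not full
  row 1: 6 empty cells -> not full
  row 2: 0 empty cells -> FULL (clear)
  row 3: 0 empty cells -> FULL (clear)
  row 4: 0 empty cells -> FULL (clear)
  row 5: 1 empty cell -> not full
  row 6: 8 empty cells -> not full
  row 7: 3 empty cells -> not full
  row 8: 8 empty cells -> not full
  row 9: 3 empty cells -> not full
  row 10: 0 empty cells -> FULL (clear)
Total rows cleared: 4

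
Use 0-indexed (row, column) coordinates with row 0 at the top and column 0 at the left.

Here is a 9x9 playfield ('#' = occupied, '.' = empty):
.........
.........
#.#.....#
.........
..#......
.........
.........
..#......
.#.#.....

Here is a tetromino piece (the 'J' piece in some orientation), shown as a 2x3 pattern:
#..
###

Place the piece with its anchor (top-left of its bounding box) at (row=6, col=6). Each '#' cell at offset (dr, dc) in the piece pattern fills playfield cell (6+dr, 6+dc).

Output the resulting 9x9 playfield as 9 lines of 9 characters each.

Answer: .........
.........
#.#.....#
.........
..#......
.........
......#..
..#...###
.#.#.....

Derivation:
Fill (6+0,6+0) = (6,6)
Fill (6+1,6+0) = (7,6)
Fill (6+1,6+1) = (7,7)
Fill (6+1,6+2) = (7,8)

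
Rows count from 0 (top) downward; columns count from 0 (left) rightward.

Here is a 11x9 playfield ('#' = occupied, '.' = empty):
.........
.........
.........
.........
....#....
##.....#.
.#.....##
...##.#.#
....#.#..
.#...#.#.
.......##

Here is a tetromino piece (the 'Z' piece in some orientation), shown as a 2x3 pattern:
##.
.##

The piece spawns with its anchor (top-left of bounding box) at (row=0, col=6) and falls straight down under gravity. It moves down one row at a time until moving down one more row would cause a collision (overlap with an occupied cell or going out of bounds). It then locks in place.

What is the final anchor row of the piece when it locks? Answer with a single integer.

Answer: 3

Derivation:
Spawn at (row=0, col=6). Try each row:
  row 0: fits
  row 1: fits
  row 2: fits
  row 3: fits
  row 4: blocked -> lock at row 3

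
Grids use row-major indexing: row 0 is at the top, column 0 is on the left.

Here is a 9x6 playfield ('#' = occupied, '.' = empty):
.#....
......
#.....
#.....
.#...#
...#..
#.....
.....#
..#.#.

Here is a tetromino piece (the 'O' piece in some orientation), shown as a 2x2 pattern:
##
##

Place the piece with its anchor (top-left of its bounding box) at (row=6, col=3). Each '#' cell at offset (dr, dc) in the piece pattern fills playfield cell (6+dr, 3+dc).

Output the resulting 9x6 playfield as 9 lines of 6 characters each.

Answer: .#....
......
#.....
#.....
.#...#
...#..
#..##.
...###
..#.#.

Derivation:
Fill (6+0,3+0) = (6,3)
Fill (6+0,3+1) = (6,4)
Fill (6+1,3+0) = (7,3)
Fill (6+1,3+1) = (7,4)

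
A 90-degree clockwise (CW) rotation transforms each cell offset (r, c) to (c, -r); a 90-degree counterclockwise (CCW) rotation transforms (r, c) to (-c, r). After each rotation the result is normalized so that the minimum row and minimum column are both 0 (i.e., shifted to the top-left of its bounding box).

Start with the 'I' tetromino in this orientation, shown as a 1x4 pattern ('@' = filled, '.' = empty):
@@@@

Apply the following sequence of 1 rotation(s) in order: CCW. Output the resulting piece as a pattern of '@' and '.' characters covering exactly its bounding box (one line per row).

Start:
@@@@
After rotation 1 (CCW):
@
@
@
@

Answer: @
@
@
@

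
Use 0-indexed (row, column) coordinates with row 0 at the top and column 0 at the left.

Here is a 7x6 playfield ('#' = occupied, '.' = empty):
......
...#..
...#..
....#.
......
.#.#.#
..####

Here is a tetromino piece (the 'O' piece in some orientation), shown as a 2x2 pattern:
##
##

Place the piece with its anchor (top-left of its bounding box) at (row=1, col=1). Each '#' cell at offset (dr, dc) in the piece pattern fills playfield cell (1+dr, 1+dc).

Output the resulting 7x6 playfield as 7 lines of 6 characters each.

Fill (1+0,1+0) = (1,1)
Fill (1+0,1+1) = (1,2)
Fill (1+1,1+0) = (2,1)
Fill (1+1,1+1) = (2,2)

Answer: ......
.###..
.###..
....#.
......
.#.#.#
..####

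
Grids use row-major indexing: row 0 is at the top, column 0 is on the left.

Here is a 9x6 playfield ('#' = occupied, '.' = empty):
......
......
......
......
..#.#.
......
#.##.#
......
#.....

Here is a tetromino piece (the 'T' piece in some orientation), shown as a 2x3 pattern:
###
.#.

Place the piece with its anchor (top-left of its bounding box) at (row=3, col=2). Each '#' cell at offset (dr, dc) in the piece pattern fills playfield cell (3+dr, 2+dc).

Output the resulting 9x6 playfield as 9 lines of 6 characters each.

Answer: ......
......
......
..###.
..###.
......
#.##.#
......
#.....

Derivation:
Fill (3+0,2+0) = (3,2)
Fill (3+0,2+1) = (3,3)
Fill (3+0,2+2) = (3,4)
Fill (3+1,2+1) = (4,3)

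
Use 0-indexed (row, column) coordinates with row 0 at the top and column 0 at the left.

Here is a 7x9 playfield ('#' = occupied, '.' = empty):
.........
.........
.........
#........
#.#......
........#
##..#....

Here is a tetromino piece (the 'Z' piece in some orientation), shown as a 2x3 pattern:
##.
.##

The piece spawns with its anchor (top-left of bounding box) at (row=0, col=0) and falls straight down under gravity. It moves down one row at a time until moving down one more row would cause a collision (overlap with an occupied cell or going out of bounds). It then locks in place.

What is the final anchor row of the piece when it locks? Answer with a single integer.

Spawn at (row=0, col=0). Try each row:
  row 0: fits
  row 1: fits
  row 2: fits
  row 3: blocked -> lock at row 2

Answer: 2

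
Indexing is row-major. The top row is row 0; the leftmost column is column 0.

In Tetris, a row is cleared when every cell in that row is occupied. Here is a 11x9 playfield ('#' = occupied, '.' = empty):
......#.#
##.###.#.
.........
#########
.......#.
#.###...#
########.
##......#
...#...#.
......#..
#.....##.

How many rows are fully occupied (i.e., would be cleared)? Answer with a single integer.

Check each row:
  row 0: 7 empty cells -> not full
  row 1: 3 empty cells -> not full
  row 2: 9 empty cells -> not full
  row 3: 0 empty cells -> FULL (clear)
  row 4: 8 empty cells -> not full
  row 5: 4 empty cells -> not full
  row 6: 1 empty cell -> not full
  row 7: 6 empty cells -> not full
  row 8: 7 empty cells -> not full
  row 9: 8 empty cells -> not full
  row 10: 6 empty cells -> not full
Total rows cleared: 1

Answer: 1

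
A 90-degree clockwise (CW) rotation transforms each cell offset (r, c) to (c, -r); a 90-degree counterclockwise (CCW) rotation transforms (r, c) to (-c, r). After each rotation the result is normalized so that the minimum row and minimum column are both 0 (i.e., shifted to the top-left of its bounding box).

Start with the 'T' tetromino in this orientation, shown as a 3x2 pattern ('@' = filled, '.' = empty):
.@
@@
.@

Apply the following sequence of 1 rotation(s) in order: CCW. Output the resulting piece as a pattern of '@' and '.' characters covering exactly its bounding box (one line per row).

Start:
.@
@@
.@
After rotation 1 (CCW):
@@@
.@.

Answer: @@@
.@.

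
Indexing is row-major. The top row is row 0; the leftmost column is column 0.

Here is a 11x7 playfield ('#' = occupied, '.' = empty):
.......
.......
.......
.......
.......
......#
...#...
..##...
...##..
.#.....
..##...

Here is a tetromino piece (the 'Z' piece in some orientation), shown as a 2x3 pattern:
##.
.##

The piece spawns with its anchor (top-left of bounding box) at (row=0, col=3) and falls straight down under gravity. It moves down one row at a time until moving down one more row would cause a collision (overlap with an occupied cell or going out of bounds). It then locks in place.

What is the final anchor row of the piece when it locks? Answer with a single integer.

Spawn at (row=0, col=3). Try each row:
  row 0: fits
  row 1: fits
  row 2: fits
  row 3: fits
  row 4: fits
  row 5: fits
  row 6: blocked -> lock at row 5

Answer: 5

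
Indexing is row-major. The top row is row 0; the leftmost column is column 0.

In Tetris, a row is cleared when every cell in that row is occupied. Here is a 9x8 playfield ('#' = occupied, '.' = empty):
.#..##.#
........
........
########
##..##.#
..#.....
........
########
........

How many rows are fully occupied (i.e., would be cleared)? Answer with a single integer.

Check each row:
  row 0: 4 empty cells -> not full
  row 1: 8 empty cells -> not full
  row 2: 8 empty cells -> not full
  row 3: 0 empty cells -> FULL (clear)
  row 4: 3 empty cells -> not full
  row 5: 7 empty cells -> not full
  row 6: 8 empty cells -> not full
  row 7: 0 empty cells -> FULL (clear)
  row 8: 8 empty cells -> not full
Total rows cleared: 2

Answer: 2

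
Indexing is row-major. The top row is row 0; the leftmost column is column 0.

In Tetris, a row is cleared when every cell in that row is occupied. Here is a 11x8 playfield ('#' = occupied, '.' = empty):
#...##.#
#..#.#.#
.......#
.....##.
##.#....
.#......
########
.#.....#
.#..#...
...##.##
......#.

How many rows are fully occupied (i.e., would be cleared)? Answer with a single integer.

Answer: 1

Derivation:
Check each row:
  row 0: 4 empty cells -> not full
  row 1: 4 empty cells -> not full
  row 2: 7 empty cells -> not full
  row 3: 6 empty cells -> not full
  row 4: 5 empty cells -> not full
  row 5: 7 empty cells -> not full
  row 6: 0 empty cells -> FULL (clear)
  row 7: 6 empty cells -> not full
  row 8: 6 empty cells -> not full
  row 9: 4 empty cells -> not full
  row 10: 7 empty cells -> not full
Total rows cleared: 1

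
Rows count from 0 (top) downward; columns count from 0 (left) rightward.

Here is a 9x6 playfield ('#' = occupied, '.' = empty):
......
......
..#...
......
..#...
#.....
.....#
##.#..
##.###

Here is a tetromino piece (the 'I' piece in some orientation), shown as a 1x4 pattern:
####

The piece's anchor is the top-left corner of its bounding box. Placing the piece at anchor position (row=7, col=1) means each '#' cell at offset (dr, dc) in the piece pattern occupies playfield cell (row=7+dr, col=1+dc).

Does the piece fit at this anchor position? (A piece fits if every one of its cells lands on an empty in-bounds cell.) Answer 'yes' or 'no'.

Answer: no

Derivation:
Check each piece cell at anchor (7, 1):
  offset (0,0) -> (7,1): occupied ('#') -> FAIL
  offset (0,1) -> (7,2): empty -> OK
  offset (0,2) -> (7,3): occupied ('#') -> FAIL
  offset (0,3) -> (7,4): empty -> OK
All cells valid: no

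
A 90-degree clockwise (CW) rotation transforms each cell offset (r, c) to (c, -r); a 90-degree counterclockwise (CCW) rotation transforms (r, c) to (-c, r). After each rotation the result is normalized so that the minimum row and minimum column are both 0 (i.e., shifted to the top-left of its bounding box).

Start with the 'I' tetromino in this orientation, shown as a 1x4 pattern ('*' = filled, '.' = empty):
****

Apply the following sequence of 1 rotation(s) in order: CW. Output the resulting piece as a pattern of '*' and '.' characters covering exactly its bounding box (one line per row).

Start:
****
After rotation 1 (CW):
*
*
*
*

Answer: *
*
*
*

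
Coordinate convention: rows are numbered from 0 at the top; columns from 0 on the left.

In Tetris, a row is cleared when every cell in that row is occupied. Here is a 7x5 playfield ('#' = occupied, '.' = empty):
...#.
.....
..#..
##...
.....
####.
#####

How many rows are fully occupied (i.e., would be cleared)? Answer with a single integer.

Answer: 1

Derivation:
Check each row:
  row 0: 4 empty cells -> not full
  row 1: 5 empty cells -> not full
  row 2: 4 empty cells -> not full
  row 3: 3 empty cells -> not full
  row 4: 5 empty cells -> not full
  row 5: 1 empty cell -> not full
  row 6: 0 empty cells -> FULL (clear)
Total rows cleared: 1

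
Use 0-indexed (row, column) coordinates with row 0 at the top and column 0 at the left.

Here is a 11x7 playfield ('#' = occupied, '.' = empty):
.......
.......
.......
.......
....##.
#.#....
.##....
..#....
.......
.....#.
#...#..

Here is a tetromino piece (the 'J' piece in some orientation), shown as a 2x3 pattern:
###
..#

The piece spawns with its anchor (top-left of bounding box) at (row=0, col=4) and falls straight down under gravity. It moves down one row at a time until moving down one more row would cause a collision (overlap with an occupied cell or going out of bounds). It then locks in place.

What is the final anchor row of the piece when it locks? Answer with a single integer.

Answer: 3

Derivation:
Spawn at (row=0, col=4). Try each row:
  row 0: fits
  row 1: fits
  row 2: fits
  row 3: fits
  row 4: blocked -> lock at row 3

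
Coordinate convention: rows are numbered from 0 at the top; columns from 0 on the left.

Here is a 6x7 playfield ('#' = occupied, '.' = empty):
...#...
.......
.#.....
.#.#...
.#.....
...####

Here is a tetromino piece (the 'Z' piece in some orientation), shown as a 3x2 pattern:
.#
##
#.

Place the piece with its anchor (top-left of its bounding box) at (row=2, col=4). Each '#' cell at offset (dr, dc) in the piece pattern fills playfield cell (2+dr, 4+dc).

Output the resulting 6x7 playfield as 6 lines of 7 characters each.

Fill (2+0,4+1) = (2,5)
Fill (2+1,4+0) = (3,4)
Fill (2+1,4+1) = (3,5)
Fill (2+2,4+0) = (4,4)

Answer: ...#...
.......
.#...#.
.#.###.
.#..#..
...####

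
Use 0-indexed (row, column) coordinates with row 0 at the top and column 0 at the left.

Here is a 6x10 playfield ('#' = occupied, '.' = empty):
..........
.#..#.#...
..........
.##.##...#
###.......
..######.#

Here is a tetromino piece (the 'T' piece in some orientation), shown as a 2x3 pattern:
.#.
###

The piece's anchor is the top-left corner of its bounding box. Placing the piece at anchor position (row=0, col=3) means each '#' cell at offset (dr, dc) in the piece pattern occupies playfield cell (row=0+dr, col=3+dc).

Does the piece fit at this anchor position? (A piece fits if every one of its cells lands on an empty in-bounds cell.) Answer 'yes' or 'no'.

Check each piece cell at anchor (0, 3):
  offset (0,1) -> (0,4): empty -> OK
  offset (1,0) -> (1,3): empty -> OK
  offset (1,1) -> (1,4): occupied ('#') -> FAIL
  offset (1,2) -> (1,5): empty -> OK
All cells valid: no

Answer: no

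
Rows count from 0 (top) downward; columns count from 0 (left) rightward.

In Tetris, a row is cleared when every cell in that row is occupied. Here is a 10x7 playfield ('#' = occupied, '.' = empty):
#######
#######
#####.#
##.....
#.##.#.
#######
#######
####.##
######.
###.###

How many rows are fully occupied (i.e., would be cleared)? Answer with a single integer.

Answer: 4

Derivation:
Check each row:
  row 0: 0 empty cells -> FULL (clear)
  row 1: 0 empty cells -> FULL (clear)
  row 2: 1 empty cell -> not full
  row 3: 5 empty cells -> not full
  row 4: 3 empty cells -> not full
  row 5: 0 empty cells -> FULL (clear)
  row 6: 0 empty cells -> FULL (clear)
  row 7: 1 empty cell -> not full
  row 8: 1 empty cell -> not full
  row 9: 1 empty cell -> not full
Total rows cleared: 4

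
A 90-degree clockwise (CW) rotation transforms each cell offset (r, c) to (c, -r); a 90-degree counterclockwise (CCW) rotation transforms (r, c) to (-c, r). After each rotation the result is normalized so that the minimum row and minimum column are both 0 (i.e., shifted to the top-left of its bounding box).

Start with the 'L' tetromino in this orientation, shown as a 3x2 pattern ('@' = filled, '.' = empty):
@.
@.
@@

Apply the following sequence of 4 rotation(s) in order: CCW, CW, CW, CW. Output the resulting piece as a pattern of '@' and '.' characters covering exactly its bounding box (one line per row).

Start:
@.
@.
@@
After rotation 1 (CCW):
..@
@@@
After rotation 2 (CW):
@.
@.
@@
After rotation 3 (CW):
@@@
@..
After rotation 4 (CW):
@@
.@
.@

Answer: @@
.@
.@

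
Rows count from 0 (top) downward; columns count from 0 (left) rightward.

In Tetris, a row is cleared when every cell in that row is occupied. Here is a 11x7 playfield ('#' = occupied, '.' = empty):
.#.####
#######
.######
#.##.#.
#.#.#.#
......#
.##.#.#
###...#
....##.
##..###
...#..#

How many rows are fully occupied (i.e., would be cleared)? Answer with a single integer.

Answer: 1

Derivation:
Check each row:
  row 0: 2 empty cells -> not full
  row 1: 0 empty cells -> FULL (clear)
  row 2: 1 empty cell -> not full
  row 3: 3 empty cells -> not full
  row 4: 3 empty cells -> not full
  row 5: 6 empty cells -> not full
  row 6: 3 empty cells -> not full
  row 7: 3 empty cells -> not full
  row 8: 5 empty cells -> not full
  row 9: 2 empty cells -> not full
  row 10: 5 empty cells -> not full
Total rows cleared: 1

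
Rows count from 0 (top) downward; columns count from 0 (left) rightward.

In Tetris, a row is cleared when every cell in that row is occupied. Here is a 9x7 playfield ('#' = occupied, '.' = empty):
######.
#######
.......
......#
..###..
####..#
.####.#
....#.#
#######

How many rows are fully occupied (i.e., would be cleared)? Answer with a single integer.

Answer: 2

Derivation:
Check each row:
  row 0: 1 empty cell -> not full
  row 1: 0 empty cells -> FULL (clear)
  row 2: 7 empty cells -> not full
  row 3: 6 empty cells -> not full
  row 4: 4 empty cells -> not full
  row 5: 2 empty cells -> not full
  row 6: 2 empty cells -> not full
  row 7: 5 empty cells -> not full
  row 8: 0 empty cells -> FULL (clear)
Total rows cleared: 2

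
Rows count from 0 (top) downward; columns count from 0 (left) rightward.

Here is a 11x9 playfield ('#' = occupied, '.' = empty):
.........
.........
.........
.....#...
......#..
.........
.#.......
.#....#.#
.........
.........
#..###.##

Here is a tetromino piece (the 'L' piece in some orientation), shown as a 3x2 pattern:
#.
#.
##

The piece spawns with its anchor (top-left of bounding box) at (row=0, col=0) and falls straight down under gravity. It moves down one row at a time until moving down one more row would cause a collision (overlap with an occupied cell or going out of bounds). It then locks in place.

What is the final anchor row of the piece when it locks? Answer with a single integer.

Spawn at (row=0, col=0). Try each row:
  row 0: fits
  row 1: fits
  row 2: fits
  row 3: fits
  row 4: blocked -> lock at row 3

Answer: 3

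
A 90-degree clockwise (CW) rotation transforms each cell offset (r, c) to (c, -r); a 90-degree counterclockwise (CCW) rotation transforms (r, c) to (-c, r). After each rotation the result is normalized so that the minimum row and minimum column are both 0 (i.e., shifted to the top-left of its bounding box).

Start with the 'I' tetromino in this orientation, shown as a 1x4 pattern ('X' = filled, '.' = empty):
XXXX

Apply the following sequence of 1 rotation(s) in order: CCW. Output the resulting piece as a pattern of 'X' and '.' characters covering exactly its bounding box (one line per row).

Start:
XXXX
After rotation 1 (CCW):
X
X
X
X

Answer: X
X
X
X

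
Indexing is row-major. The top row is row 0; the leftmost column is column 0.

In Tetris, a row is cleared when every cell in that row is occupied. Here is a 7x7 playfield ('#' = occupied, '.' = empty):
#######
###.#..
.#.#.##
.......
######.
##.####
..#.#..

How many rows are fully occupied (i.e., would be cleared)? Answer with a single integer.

Check each row:
  row 0: 0 empty cells -> FULL (clear)
  row 1: 3 empty cells -> not full
  row 2: 3 empty cells -> not full
  row 3: 7 empty cells -> not full
  row 4: 1 empty cell -> not full
  row 5: 1 empty cell -> not full
  row 6: 5 empty cells -> not full
Total rows cleared: 1

Answer: 1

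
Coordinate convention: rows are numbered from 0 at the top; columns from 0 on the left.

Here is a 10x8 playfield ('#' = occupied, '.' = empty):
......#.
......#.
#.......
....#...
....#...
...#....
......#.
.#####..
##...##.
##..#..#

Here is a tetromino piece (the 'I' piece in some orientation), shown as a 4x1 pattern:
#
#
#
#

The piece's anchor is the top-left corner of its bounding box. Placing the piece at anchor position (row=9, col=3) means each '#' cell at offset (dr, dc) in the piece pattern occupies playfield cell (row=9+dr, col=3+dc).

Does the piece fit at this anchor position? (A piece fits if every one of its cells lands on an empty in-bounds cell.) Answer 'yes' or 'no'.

Check each piece cell at anchor (9, 3):
  offset (0,0) -> (9,3): empty -> OK
  offset (1,0) -> (10,3): out of bounds -> FAIL
  offset (2,0) -> (11,3): out of bounds -> FAIL
  offset (3,0) -> (12,3): out of bounds -> FAIL
All cells valid: no

Answer: no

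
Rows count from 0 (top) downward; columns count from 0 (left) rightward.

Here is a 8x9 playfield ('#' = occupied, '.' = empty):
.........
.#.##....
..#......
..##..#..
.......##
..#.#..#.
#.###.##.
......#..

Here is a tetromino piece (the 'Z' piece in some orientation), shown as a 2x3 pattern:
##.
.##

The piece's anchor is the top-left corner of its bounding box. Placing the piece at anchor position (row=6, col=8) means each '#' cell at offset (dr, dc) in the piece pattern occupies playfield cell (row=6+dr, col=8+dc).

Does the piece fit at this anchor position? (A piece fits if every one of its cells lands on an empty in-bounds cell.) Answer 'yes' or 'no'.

Check each piece cell at anchor (6, 8):
  offset (0,0) -> (6,8): empty -> OK
  offset (0,1) -> (6,9): out of bounds -> FAIL
  offset (1,1) -> (7,9): out of bounds -> FAIL
  offset (1,2) -> (7,10): out of bounds -> FAIL
All cells valid: no

Answer: no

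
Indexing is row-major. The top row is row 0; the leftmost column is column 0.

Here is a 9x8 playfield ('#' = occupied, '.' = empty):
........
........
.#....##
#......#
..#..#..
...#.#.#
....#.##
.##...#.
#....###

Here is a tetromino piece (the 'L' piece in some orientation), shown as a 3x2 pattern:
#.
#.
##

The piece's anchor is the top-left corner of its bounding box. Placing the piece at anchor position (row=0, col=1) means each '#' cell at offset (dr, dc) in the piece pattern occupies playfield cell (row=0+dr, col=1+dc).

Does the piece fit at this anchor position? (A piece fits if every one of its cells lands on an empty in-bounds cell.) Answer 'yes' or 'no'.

Answer: no

Derivation:
Check each piece cell at anchor (0, 1):
  offset (0,0) -> (0,1): empty -> OK
  offset (1,0) -> (1,1): empty -> OK
  offset (2,0) -> (2,1): occupied ('#') -> FAIL
  offset (2,1) -> (2,2): empty -> OK
All cells valid: no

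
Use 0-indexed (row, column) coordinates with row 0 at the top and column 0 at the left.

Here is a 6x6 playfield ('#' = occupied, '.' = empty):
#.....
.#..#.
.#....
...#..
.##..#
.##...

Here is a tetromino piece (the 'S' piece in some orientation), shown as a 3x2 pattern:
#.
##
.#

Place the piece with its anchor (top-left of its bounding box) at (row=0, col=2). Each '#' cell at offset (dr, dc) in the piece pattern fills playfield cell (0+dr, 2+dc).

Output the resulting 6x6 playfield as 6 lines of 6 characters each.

Answer: #.#...
.####.
.#.#..
...#..
.##..#
.##...

Derivation:
Fill (0+0,2+0) = (0,2)
Fill (0+1,2+0) = (1,2)
Fill (0+1,2+1) = (1,3)
Fill (0+2,2+1) = (2,3)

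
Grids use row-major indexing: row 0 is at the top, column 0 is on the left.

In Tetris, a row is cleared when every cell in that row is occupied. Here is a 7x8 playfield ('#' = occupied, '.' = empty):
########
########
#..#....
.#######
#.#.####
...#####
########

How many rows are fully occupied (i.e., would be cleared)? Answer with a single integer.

Check each row:
  row 0: 0 empty cells -> FULL (clear)
  row 1: 0 empty cells -> FULL (clear)
  row 2: 6 empty cells -> not full
  row 3: 1 empty cell -> not full
  row 4: 2 empty cells -> not full
  row 5: 3 empty cells -> not full
  row 6: 0 empty cells -> FULL (clear)
Total rows cleared: 3

Answer: 3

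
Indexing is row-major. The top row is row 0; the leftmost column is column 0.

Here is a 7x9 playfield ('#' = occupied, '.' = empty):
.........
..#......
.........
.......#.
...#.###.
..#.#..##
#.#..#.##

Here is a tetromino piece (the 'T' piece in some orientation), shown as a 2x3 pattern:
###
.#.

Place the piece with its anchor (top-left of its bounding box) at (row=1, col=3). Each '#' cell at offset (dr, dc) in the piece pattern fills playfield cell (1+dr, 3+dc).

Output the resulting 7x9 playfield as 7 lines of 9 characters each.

Answer: .........
..####...
....#....
.......#.
...#.###.
..#.#..##
#.#..#.##

Derivation:
Fill (1+0,3+0) = (1,3)
Fill (1+0,3+1) = (1,4)
Fill (1+0,3+2) = (1,5)
Fill (1+1,3+1) = (2,4)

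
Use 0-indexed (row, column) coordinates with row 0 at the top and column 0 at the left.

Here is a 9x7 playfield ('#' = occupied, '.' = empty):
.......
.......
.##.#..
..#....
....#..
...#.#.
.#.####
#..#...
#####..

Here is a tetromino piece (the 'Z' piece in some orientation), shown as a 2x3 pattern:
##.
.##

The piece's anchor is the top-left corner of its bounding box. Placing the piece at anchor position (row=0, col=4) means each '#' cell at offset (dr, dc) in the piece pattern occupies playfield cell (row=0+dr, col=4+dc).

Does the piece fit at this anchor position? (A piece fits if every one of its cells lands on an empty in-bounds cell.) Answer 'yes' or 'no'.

Check each piece cell at anchor (0, 4):
  offset (0,0) -> (0,4): empty -> OK
  offset (0,1) -> (0,5): empty -> OK
  offset (1,1) -> (1,5): empty -> OK
  offset (1,2) -> (1,6): empty -> OK
All cells valid: yes

Answer: yes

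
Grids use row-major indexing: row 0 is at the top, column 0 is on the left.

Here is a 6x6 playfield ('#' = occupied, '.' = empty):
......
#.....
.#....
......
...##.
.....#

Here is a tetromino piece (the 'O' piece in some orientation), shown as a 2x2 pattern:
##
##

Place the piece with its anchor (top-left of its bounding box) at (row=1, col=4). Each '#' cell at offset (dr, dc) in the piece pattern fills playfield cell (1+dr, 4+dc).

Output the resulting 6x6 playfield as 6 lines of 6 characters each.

Fill (1+0,4+0) = (1,4)
Fill (1+0,4+1) = (1,5)
Fill (1+1,4+0) = (2,4)
Fill (1+1,4+1) = (2,5)

Answer: ......
#...##
.#..##
......
...##.
.....#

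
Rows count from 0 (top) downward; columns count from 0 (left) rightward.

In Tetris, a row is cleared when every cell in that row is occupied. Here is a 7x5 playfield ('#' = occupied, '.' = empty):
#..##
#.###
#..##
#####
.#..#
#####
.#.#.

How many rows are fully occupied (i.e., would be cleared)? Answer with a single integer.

Answer: 2

Derivation:
Check each row:
  row 0: 2 empty cells -> not full
  row 1: 1 empty cell -> not full
  row 2: 2 empty cells -> not full
  row 3: 0 empty cells -> FULL (clear)
  row 4: 3 empty cells -> not full
  row 5: 0 empty cells -> FULL (clear)
  row 6: 3 empty cells -> not full
Total rows cleared: 2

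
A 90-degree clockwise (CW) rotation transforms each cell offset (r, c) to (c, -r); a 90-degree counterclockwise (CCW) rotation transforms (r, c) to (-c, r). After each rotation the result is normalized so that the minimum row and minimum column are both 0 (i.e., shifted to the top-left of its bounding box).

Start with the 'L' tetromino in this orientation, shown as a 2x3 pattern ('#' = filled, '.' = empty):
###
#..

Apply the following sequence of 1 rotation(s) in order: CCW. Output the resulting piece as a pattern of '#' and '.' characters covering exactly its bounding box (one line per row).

Answer: #.
#.
##

Derivation:
Start:
###
#..
After rotation 1 (CCW):
#.
#.
##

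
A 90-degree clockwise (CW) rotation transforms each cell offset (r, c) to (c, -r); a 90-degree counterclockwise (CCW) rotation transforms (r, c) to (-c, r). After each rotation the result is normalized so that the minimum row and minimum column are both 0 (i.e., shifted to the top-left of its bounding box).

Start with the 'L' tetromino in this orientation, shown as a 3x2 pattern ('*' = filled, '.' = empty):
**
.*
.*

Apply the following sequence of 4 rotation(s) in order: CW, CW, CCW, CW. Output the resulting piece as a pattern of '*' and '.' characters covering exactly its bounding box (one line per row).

Answer: *.
*.
**

Derivation:
Start:
**
.*
.*
After rotation 1 (CW):
..*
***
After rotation 2 (CW):
*.
*.
**
After rotation 3 (CCW):
..*
***
After rotation 4 (CW):
*.
*.
**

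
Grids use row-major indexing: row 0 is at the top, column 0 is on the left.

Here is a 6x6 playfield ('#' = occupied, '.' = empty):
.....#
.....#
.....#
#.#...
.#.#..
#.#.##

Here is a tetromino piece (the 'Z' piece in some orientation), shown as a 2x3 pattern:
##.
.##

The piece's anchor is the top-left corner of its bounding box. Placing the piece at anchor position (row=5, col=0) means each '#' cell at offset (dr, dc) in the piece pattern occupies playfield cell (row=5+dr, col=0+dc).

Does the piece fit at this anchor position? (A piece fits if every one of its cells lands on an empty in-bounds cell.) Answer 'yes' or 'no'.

Answer: no

Derivation:
Check each piece cell at anchor (5, 0):
  offset (0,0) -> (5,0): occupied ('#') -> FAIL
  offset (0,1) -> (5,1): empty -> OK
  offset (1,1) -> (6,1): out of bounds -> FAIL
  offset (1,2) -> (6,2): out of bounds -> FAIL
All cells valid: no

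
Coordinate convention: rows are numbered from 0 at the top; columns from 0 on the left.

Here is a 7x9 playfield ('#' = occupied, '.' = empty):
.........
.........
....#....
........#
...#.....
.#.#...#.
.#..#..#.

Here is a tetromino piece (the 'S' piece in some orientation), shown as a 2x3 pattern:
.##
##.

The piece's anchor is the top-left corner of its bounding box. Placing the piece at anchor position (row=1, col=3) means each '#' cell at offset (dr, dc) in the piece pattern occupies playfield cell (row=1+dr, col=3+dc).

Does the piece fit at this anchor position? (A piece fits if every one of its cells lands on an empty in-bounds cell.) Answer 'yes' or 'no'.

Check each piece cell at anchor (1, 3):
  offset (0,1) -> (1,4): empty -> OK
  offset (0,2) -> (1,5): empty -> OK
  offset (1,0) -> (2,3): empty -> OK
  offset (1,1) -> (2,4): occupied ('#') -> FAIL
All cells valid: no

Answer: no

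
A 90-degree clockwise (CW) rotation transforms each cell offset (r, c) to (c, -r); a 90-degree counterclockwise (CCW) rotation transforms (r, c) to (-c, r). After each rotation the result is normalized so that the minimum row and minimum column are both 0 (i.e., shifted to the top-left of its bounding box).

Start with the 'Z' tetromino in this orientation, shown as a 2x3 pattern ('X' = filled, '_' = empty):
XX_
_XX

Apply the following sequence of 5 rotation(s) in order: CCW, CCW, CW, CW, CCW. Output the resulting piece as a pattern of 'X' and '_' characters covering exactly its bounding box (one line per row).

Start:
XX_
_XX
After rotation 1 (CCW):
_X
XX
X_
After rotation 2 (CCW):
XX_
_XX
After rotation 3 (CW):
_X
XX
X_
After rotation 4 (CW):
XX_
_XX
After rotation 5 (CCW):
_X
XX
X_

Answer: _X
XX
X_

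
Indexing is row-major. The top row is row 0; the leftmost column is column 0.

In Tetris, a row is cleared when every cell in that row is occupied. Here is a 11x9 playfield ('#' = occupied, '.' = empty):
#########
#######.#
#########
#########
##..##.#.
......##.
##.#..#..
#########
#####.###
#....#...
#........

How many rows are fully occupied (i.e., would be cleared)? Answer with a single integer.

Check each row:
  row 0: 0 empty cells -> FULL (clear)
  row 1: 1 empty cell -> not full
  row 2: 0 empty cells -> FULL (clear)
  row 3: 0 empty cells -> FULL (clear)
  row 4: 4 empty cells -> not full
  row 5: 7 empty cells -> not full
  row 6: 5 empty cells -> not full
  row 7: 0 empty cells -> FULL (clear)
  row 8: 1 empty cell -> not full
  row 9: 7 empty cells -> not full
  row 10: 8 empty cells -> not full
Total rows cleared: 4

Answer: 4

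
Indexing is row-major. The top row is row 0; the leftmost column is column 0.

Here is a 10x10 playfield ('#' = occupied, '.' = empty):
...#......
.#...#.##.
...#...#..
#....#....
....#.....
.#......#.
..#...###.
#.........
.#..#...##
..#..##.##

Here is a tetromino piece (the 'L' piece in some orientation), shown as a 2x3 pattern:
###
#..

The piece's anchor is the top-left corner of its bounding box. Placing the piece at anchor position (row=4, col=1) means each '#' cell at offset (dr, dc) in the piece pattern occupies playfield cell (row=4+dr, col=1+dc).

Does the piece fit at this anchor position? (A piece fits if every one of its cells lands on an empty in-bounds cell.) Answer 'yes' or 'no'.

Check each piece cell at anchor (4, 1):
  offset (0,0) -> (4,1): empty -> OK
  offset (0,1) -> (4,2): empty -> OK
  offset (0,2) -> (4,3): empty -> OK
  offset (1,0) -> (5,1): occupied ('#') -> FAIL
All cells valid: no

Answer: no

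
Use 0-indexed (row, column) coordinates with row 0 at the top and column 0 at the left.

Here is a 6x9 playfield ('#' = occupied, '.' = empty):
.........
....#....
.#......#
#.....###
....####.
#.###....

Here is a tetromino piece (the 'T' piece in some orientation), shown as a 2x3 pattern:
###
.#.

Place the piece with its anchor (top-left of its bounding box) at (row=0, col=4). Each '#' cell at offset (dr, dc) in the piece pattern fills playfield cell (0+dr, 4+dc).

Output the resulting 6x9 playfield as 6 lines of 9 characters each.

Answer: ....###..
....##...
.#......#
#.....###
....####.
#.###....

Derivation:
Fill (0+0,4+0) = (0,4)
Fill (0+0,4+1) = (0,5)
Fill (0+0,4+2) = (0,6)
Fill (0+1,4+1) = (1,5)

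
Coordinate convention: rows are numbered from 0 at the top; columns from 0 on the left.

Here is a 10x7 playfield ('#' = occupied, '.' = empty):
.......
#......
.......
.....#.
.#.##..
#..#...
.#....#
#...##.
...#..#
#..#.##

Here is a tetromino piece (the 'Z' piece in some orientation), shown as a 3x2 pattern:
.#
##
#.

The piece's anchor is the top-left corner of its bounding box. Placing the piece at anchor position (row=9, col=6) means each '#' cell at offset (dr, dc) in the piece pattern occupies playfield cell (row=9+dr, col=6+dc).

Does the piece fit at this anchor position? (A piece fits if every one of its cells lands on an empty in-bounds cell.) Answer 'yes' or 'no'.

Answer: no

Derivation:
Check each piece cell at anchor (9, 6):
  offset (0,1) -> (9,7): out of bounds -> FAIL
  offset (1,0) -> (10,6): out of bounds -> FAIL
  offset (1,1) -> (10,7): out of bounds -> FAIL
  offset (2,0) -> (11,6): out of bounds -> FAIL
All cells valid: no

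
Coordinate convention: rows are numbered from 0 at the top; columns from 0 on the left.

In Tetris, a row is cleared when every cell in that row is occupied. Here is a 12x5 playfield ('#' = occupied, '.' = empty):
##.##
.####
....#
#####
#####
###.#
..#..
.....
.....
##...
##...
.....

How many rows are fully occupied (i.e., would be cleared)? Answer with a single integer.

Check each row:
  row 0: 1 empty cell -> not full
  row 1: 1 empty cell -> not full
  row 2: 4 empty cells -> not full
  row 3: 0 empty cells -> FULL (clear)
  row 4: 0 empty cells -> FULL (clear)
  row 5: 1 empty cell -> not full
  row 6: 4 empty cells -> not full
  row 7: 5 empty cells -> not full
  row 8: 5 empty cells -> not full
  row 9: 3 empty cells -> not full
  row 10: 3 empty cells -> not full
  row 11: 5 empty cells -> not full
Total rows cleared: 2

Answer: 2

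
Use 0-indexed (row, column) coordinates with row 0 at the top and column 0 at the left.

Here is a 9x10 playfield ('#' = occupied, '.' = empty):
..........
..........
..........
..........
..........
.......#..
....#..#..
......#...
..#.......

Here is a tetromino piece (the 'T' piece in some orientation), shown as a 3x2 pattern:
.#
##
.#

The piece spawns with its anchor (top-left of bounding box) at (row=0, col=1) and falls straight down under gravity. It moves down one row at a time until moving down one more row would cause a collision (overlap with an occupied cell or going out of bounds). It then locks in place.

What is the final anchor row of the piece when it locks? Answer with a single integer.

Spawn at (row=0, col=1). Try each row:
  row 0: fits
  row 1: fits
  row 2: fits
  row 3: fits
  row 4: fits
  row 5: fits
  row 6: blocked -> lock at row 5

Answer: 5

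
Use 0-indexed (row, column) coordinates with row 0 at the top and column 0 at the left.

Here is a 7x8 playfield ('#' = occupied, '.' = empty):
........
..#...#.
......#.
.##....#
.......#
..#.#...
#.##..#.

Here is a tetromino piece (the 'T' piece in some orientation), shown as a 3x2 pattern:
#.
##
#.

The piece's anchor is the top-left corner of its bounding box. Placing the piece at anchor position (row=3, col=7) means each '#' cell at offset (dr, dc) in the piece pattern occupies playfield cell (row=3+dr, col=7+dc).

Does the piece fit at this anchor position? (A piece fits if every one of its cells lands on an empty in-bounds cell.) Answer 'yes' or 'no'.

Check each piece cell at anchor (3, 7):
  offset (0,0) -> (3,7): occupied ('#') -> FAIL
  offset (1,0) -> (4,7): occupied ('#') -> FAIL
  offset (1,1) -> (4,8): out of bounds -> FAIL
  offset (2,0) -> (5,7): empty -> OK
All cells valid: no

Answer: no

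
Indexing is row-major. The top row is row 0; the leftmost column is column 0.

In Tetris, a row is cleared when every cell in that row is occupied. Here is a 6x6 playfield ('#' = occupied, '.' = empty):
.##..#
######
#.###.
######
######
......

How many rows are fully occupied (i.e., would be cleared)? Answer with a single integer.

Answer: 3

Derivation:
Check each row:
  row 0: 3 empty cells -> not full
  row 1: 0 empty cells -> FULL (clear)
  row 2: 2 empty cells -> not full
  row 3: 0 empty cells -> FULL (clear)
  row 4: 0 empty cells -> FULL (clear)
  row 5: 6 empty cells -> not full
Total rows cleared: 3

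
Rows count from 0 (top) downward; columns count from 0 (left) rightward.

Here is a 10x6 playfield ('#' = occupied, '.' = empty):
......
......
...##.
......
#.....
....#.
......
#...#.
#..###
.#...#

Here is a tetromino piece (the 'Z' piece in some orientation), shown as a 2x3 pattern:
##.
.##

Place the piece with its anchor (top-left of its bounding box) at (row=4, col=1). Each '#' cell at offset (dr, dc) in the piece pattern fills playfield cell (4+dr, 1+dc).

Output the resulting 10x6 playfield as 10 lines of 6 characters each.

Fill (4+0,1+0) = (4,1)
Fill (4+0,1+1) = (4,2)
Fill (4+1,1+1) = (5,2)
Fill (4+1,1+2) = (5,3)

Answer: ......
......
...##.
......
###...
..###.
......
#...#.
#..###
.#...#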